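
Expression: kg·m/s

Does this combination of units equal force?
No

The expression kg·m/s has dimensions [L M T^-1], but force has dimensions [L M T^-2].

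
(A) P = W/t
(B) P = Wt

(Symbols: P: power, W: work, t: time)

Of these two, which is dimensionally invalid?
(B)

(A) P = W/t: LHS [L^2 M T^-3], RHS [L^2 M T^-3] ✓
(B) P = Wt: LHS [L^2 M T^-3], RHS [L^2 M T^-1] ✗

Expression (B) P = Wt is dimensionally incorrect.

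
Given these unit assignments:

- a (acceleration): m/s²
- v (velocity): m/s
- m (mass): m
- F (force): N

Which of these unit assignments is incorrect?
m

The variable m (mass) should have units kg, not m.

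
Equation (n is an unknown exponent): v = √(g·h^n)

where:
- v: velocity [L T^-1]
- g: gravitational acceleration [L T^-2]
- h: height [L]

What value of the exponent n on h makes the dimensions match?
n = 1

v has dimensions [L T^-1]; h has dimensions [L].
With n = 1: √(g·h^1) has dimensions [L T^-1], matching the LHS ✓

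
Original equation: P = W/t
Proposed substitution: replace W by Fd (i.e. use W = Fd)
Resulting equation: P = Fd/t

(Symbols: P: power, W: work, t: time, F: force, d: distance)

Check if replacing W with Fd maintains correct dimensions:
Yes

[W] = [L^2 M T^-2] and [Fd] = [L^2 M T^-2]. These match, so the substitution replaces a quantity by one of the same dimensions and the result P = Fd/t has LHS [L^2 M T^-3] vs RHS [L^2 M T^-3] — still consistent.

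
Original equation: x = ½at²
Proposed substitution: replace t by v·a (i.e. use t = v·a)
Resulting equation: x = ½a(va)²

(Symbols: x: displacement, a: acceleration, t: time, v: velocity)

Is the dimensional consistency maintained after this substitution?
No

[t] = [T] and [v·a] = [L^2 T^-3]. These differ, so the substitution replaces a quantity by one of different dimensions and the result x = ½a(va)² has LHS [L] vs RHS [L^5 T^-8] — inconsistent.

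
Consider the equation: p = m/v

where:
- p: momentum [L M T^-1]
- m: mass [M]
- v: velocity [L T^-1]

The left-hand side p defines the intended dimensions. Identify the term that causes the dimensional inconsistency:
The right-hand side term m/v

p has dimensions [L M T^-1], but m/v has dimensions [L^-1 M T], so the term m/v is dimensionally wrong for p.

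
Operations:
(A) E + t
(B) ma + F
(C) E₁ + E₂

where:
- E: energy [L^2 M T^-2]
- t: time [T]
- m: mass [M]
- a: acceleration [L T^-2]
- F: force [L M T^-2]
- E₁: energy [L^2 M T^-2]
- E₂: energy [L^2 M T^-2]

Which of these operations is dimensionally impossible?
(A) E + t

(A) E + t: E [L^2 M T^-2] and t [T] — different dimensions cannot be added/subtracted ✗
(B) ma + F: ma [L M T^-2] and F [L M T^-2] — same dimensions ✓
(C) E₁ + E₂: E₁ [L^2 M T^-2] and E₂ [L^2 M T^-2] — same dimensions ✓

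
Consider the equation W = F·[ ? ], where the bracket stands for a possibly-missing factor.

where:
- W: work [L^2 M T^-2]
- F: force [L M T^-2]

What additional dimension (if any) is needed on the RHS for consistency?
[L] — length (e.g. a distance d)

W has dimensions [L^2 M T^-2]; F has dimensions [L M T^-2].
The bracketed factor must supply [L^2 M T^-2] / [L M T^-2] = [L].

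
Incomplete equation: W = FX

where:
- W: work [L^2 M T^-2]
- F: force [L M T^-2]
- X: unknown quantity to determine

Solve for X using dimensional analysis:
X = d (distance), dimensions [L]

W has dimensions [L^2 M T^-2]; the rest of the RHS (F) has dimensions [L M T^-2].
So X must have dimensions [L] — X = d (distance).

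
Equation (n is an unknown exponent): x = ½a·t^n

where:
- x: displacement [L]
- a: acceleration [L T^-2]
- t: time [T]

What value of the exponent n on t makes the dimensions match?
n = 2

x has dimensions [L]; t has dimensions [T].
The rest of the RHS has dimensions [L T^-2], so t^n must supply [T^2].
With n = 2: ½a·t^2 has dimensions [L], matching the LHS ✓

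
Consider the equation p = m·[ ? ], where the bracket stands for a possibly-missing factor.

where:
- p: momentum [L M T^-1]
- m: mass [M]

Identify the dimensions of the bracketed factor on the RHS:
[L T^-1] — velocity (e.g. v)

p has dimensions [L M T^-1]; m has dimensions [M].
The bracketed factor must supply [L M T^-1] / [M] = [L T^-1].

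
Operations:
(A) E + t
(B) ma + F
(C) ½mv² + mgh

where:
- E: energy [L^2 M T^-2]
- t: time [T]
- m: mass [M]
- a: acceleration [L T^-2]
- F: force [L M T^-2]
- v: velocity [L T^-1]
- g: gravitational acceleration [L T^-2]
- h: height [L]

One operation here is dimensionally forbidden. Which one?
(A) E + t

(A) E + t: E [L^2 M T^-2] and t [T] — different dimensions cannot be added/subtracted ✗
(B) ma + F: ma [L M T^-2] and F [L M T^-2] — same dimensions ✓
(C) ½mv² + mgh: ½mv² [L^2 M T^-2] and mgh [L^2 M T^-2] — same dimensions ✓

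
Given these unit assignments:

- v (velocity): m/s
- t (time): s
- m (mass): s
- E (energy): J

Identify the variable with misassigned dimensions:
m

The variable m (mass) should have units kg, not s.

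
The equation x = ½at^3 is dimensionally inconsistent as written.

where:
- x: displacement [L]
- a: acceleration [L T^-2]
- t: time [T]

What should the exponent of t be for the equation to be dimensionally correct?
The exponent of t should be 2: x = ½at^2

The LHS x has dimensions [L]; t has dimensions [T].
As written, the RHS ½at^3 (exponent 3 on t) has dimensions [L T], which does not match.
With exponent 2, the RHS ½at^2 has dimensions [L], matching the LHS.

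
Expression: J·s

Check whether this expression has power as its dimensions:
No

The expression J·s has dimensions [L^2 M T^-1], but power has dimensions [L^2 M T^-3].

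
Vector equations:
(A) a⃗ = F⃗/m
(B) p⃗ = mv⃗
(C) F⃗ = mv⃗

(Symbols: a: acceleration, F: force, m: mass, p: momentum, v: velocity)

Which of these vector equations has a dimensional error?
(C) F⃗ = mv⃗

(A) a⃗ = F⃗/m: LHS [L T^-2], RHS [L T^-2] ✓ — force (vector) divided by mass (scalar)
(B) p⃗ = mv⃗: LHS [L M T^-1], RHS [L M T^-1] ✓ — mass (scalar) times velocity (vector)
(C) F⃗ = mv⃗: LHS [L M T^-2], RHS [L M T^-1] ✗ — mass times velocity is momentum, not force; should be ma⃗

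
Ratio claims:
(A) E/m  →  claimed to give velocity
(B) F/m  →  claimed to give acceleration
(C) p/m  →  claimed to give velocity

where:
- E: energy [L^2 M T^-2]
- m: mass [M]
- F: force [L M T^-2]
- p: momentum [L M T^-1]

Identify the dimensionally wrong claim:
(A) E/m does not give velocity

(A) E/m: [L^2 T^-2] ≠ velocity [L T^-1] ✗
(B) F/m: [L T^-2] = acceleration [L T^-2] ✓
(C) p/m: [L T^-1] = velocity [L T^-1] ✓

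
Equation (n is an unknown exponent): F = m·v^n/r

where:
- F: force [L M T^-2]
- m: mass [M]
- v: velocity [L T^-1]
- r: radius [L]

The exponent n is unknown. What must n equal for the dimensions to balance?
n = 2

F has dimensions [L M T^-2]; v has dimensions [L T^-1].
The rest of the RHS has dimensions [L^-1 M], so v^n must supply [L^2 T^-2].
With n = 2: m·v^2/r has dimensions [L M T^-2], matching the LHS ✓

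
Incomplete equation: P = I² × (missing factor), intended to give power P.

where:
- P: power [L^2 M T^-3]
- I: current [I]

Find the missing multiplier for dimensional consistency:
R (resistance), dimensions [I^-2 L^2 M T^-3]

P has dimensions [L^2 M T^-3] and I² has dimensions [I^2].
The missing factor must have dimensions [L^2 M T^-3] / [I^2] = [I^-2 L^2 M T^-3], i.e. resistance (R).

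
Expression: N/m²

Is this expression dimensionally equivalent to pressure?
Yes

The expression N/m² has dimensions [L^-1 M T^-2], which is exactly pressure [L^-1 M T^-2].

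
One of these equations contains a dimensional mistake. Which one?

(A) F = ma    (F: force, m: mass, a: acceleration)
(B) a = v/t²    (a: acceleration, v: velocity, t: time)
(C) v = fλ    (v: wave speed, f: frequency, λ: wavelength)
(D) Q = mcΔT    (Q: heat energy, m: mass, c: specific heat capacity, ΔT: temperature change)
(B) a = v/t²

The equation (B) a = v/t² is dimensionally incorrect.

LHS (a): [L T^-2]
RHS (v/t²): [L T^-3] ✗

The dimensions do not match. The other three equations balance.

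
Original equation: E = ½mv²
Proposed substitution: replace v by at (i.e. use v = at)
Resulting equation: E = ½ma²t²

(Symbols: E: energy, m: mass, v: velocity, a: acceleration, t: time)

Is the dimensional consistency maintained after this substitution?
Yes

[v] = [L T^-1] and [at] = [L T^-1]. These match, so the substitution replaces a quantity by one of the same dimensions and the result E = ½ma²t² has LHS [L^2 M T^-2] vs RHS [L^2 M T^-2] — still consistent.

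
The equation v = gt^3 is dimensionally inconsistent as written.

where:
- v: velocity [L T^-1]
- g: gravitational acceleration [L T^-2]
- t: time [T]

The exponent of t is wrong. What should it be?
The exponent of t should be 1: v = gt

The LHS v has dimensions [L T^-1]; t has dimensions [T].
As written, the RHS gt^3 (exponent 3 on t) has dimensions [L T], which does not match.
With exponent 1, the RHS gt has dimensions [L T^-1], matching the LHS.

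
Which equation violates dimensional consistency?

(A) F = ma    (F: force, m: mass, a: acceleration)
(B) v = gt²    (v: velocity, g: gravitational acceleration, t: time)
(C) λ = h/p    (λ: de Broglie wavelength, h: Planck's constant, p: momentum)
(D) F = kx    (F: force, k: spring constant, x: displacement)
(B) v = gt²

The equation (B) v = gt² is dimensionally incorrect.

LHS (v): [L T^-1]
RHS (gt²): [L] ✗

The dimensions do not match. The other three equations balance.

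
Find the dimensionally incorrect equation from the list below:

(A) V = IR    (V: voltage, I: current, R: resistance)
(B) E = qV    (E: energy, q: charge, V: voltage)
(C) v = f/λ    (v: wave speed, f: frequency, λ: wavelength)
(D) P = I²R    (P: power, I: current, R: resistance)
(C) v = f/λ

The equation (C) v = f/λ is dimensionally incorrect.

LHS (v): [L T^-1]
RHS (f/λ): [L^-1 T^-1] ✗

The dimensions do not match. The other three equations balance.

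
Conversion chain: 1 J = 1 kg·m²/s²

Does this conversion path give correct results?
The chain is correct (no errors).

Correct: Joule is defined as kg·m²/s²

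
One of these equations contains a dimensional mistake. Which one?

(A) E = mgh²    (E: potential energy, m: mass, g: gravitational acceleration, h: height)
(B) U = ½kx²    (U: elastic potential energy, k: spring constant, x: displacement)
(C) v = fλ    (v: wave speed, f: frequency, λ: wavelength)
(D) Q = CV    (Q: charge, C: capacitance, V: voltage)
(A) E = mgh²

The equation (A) E = mgh² is dimensionally incorrect.

LHS (E): [L^2 M T^-2]
RHS (mgh²): [L^3 M T^-2] ✗

The dimensions do not match. The other three equations balance.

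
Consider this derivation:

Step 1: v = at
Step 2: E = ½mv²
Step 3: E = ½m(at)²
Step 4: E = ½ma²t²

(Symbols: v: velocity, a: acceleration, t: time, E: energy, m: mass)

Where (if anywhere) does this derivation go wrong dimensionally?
No step introduces an error — all steps are dimensionally consistent.

Step 1: v = at → LHS [L T^-1], RHS [L T^-1] ✓
Step 2: E = ½mv² → LHS [L^2 M T^-2], RHS [L^2 M T^-2] ✓
Step 3: E = ½m(at)² → LHS [L^2 M T^-2], RHS [L^2 M T^-2] ✓
Step 4: E = ½ma²t² → LHS [L^2 M T^-2], RHS [L^2 M T^-2] ✓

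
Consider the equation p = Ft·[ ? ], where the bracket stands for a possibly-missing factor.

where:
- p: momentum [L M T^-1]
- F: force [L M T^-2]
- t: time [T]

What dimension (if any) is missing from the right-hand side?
Nothing is missing — the bracketed factor must be dimensionless.

p has dimensions [L M T^-1] and Ft already has dimensions [L M T^-1], so p = Ft is dimensionally complete.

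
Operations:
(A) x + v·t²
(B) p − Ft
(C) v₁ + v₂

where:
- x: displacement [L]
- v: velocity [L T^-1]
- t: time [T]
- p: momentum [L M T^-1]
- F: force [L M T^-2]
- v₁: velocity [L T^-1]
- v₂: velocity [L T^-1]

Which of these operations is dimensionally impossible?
(A) x + v·t²

(A) x + v·t²: x [L] and v·t² [L T] — different dimensions cannot be added/subtracted ✗
(B) p − Ft: p [L M T^-1] and Ft [L M T^-1] — same dimensions ✓
(C) v₁ + v₂: v₁ [L T^-1] and v₂ [L T^-1] — same dimensions ✓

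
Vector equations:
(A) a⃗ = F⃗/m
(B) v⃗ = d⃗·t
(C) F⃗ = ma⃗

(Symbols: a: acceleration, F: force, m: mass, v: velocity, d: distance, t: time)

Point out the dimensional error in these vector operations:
(B) v⃗ = d⃗·t

(A) a⃗ = F⃗/m: LHS [L T^-2], RHS [L T^-2] ✓ — force (vector) divided by mass (scalar)
(B) v⃗ = d⃗·t: LHS [L T^-1], RHS [L T] ✗ — velocity is displacement per time; should be d⃗/t
(C) F⃗ = ma⃗: LHS [L M T^-2], RHS [L M T^-2] ✓ — Force and acceleration are vectors, mass is a scalar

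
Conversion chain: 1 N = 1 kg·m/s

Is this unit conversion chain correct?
The chain is incorrect (it contains an error).

Incorrect: Newton is kg·m/s², not kg·m/s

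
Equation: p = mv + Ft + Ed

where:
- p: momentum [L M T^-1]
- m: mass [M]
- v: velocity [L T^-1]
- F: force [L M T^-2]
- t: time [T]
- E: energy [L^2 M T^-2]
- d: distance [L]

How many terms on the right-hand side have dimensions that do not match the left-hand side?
1

LHS p: [L M T^-1]
- mv: [L M T^-1] ✓
- Ft: [L M T^-1] ✓
- Ed: [L^3 M T^-2] ✗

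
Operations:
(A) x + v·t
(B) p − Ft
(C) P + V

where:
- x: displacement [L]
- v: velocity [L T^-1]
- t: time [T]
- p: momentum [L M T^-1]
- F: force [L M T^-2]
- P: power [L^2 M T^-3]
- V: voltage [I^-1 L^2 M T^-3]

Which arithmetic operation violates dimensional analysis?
(C) P + V

(A) x + v·t: x [L] and v·t [L] — same dimensions ✓
(B) p − Ft: p [L M T^-1] and Ft [L M T^-1] — same dimensions ✓
(C) P + V: P [L^2 M T^-3] and V [I^-1 L^2 M T^-3] — different dimensions cannot be added/subtracted ✗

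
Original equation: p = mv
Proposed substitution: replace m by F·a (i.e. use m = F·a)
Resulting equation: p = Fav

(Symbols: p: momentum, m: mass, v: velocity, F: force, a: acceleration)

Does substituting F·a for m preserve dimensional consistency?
No

[m] = [M] and [F·a] = [L^2 M T^-4]. These differ, so the substitution replaces a quantity by one of different dimensions and the result p = Fav has LHS [L M T^-1] vs RHS [L^3 M T^-5] — inconsistent.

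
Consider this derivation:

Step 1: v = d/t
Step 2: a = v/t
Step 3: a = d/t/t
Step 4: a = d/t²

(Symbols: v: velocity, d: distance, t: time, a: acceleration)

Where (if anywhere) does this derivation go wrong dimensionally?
No step introduces an error — all steps are dimensionally consistent.

Step 1: v = d/t → LHS [L T^-1], RHS [L T^-1] ✓
Step 2: a = v/t → LHS [L T^-2], RHS [L T^-2] ✓
Step 3: a = d/t/t → LHS [L T^-2], RHS [L T^-2] ✓
Step 4: a = d/t² → LHS [L T^-2], RHS [L T^-2] ✓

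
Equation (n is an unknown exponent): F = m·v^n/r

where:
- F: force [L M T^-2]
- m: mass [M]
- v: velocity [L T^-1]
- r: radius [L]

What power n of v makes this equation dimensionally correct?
n = 2

F has dimensions [L M T^-2]; v has dimensions [L T^-1].
The rest of the RHS has dimensions [L^-1 M], so v^n must supply [L^2 T^-2].
With n = 2: m·v^2/r has dimensions [L M T^-2], matching the LHS ✓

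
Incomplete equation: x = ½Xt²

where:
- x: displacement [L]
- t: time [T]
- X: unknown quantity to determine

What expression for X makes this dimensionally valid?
X = a (acceleration), dimensions [L T^-2]

x has dimensions [L]; the rest of the RHS (½ t²) has dimensions [T^2].
So X must have dimensions [L T^-2] — X = a (acceleration).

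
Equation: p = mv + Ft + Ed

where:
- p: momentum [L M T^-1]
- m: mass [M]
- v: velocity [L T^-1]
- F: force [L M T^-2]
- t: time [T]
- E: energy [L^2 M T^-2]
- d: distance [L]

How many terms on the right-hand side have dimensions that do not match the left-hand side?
1

LHS p: [L M T^-1]
- mv: [L M T^-1] ✓
- Ft: [L M T^-1] ✓
- Ed: [L^3 M T^-2] ✗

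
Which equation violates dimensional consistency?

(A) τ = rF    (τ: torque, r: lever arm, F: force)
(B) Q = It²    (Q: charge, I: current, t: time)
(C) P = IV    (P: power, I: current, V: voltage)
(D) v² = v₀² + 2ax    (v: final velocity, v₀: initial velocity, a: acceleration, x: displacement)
(B) Q = It²

The equation (B) Q = It² is dimensionally incorrect.

LHS (Q): [I T]
RHS (It²): [I T^2] ✗

The dimensions do not match. The other three equations balance.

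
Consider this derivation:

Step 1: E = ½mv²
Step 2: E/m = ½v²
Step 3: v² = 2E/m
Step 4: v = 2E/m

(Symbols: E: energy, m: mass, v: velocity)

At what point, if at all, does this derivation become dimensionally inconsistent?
Step 4

Step 1: E = ½mv² → LHS [L^2 M T^-2], RHS [L^2 M T^-2] ✓
Step 2: E/m = ½v² → LHS [L^2 T^-2], RHS [L^2 T^-2] ✓
Step 3: v² = 2E/m → LHS [L^2 T^-2], RHS [L^2 T^-2] ✓
Step 4: v = 2E/m → LHS [L T^-1], RHS [L^2 T^-2] ✗

The first dimensional inconsistency appears in step 4: v = 2E/m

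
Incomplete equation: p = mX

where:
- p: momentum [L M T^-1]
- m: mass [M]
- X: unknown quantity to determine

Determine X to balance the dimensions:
X = v (velocity), dimensions [L T^-1]

p has dimensions [L M T^-1]; the rest of the RHS (m) has dimensions [M].
So X must have dimensions [L T^-1] — X = v (velocity).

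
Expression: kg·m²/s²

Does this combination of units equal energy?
Yes

The expression kg·m²/s² has dimensions [L^2 M T^-2], which is exactly energy [L^2 M T^-2].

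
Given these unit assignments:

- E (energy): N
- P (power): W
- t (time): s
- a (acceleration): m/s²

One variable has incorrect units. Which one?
E

The variable E (energy) should have units J, not N.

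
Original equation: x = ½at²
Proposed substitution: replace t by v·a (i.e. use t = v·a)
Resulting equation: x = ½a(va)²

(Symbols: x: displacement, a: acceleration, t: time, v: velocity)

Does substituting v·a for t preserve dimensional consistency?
No

[t] = [T] and [v·a] = [L^2 T^-3]. These differ, so the substitution replaces a quantity by one of different dimensions and the result x = ½a(va)² has LHS [L] vs RHS [L^5 T^-8] — inconsistent.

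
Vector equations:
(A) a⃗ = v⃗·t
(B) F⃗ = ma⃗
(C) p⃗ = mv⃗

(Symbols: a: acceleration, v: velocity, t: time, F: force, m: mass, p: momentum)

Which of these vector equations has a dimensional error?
(A) a⃗ = v⃗·t

(A) a⃗ = v⃗·t: LHS [L T^-2], RHS [L] ✗ — acceleration is velocity per time; should be v⃗/t
(B) F⃗ = ma⃗: LHS [L M T^-2], RHS [L M T^-2] ✓ — Force and acceleration are vectors, mass is a scalar
(C) p⃗ = mv⃗: LHS [L M T^-1], RHS [L M T^-1] ✓ — mass (scalar) times velocity (vector)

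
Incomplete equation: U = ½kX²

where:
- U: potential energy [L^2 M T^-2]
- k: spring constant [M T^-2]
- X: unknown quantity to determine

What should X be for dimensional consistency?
X = x (displacement), dimensions [L]

U has dimensions [L^2 M T^-2]; the rest of the RHS (½k) has dimensions [M T^-2].
So X² must have dimensions [L^2], i.e. X has dimensions [L] — X = x (displacement).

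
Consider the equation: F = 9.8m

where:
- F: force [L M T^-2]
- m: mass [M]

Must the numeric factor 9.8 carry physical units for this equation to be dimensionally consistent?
Yes

F has dimensions [L M T^-2], while m alone has dimensions [M]. For the equation to balance, the factor 9.8 must carry dimensions [L T^-2] — it is a dimensional constant (a numerical value of a physical quantity with its units suppressed), not a pure number.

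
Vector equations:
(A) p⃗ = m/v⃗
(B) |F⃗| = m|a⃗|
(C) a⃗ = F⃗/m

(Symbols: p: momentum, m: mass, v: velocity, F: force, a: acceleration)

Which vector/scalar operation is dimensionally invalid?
(A) p⃗ = m/v⃗

(A) p⃗ = m/v⃗: LHS [L M T^-1], RHS [L^-1 M T] ✗ — momentum is mass times velocity; should be mv⃗ (and division by a vector is undefined)
(B) |F⃗| = m|a⃗|: LHS [L M T^-2], RHS [L M T^-2] ✓ — magnitudes of vectors are scalars
(C) a⃗ = F⃗/m: LHS [L T^-2], RHS [L T^-2] ✓ — force (vector) divided by mass (scalar)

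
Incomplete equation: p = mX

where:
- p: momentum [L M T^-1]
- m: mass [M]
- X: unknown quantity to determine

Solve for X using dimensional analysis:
X = v (velocity), dimensions [L T^-1]

p has dimensions [L M T^-1]; the rest of the RHS (m) has dimensions [M].
So X must have dimensions [L T^-1] — X = v (velocity).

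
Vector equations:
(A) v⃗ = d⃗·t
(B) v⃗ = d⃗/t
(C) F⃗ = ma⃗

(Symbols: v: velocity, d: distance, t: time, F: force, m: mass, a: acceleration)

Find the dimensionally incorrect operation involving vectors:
(A) v⃗ = d⃗·t

(A) v⃗ = d⃗·t: LHS [L T^-1], RHS [L T] ✗ — velocity is displacement per time; should be d⃗/t
(B) v⃗ = d⃗/t: LHS [L T^-1], RHS [L T^-1] ✓ — displacement (vector) divided by time (scalar)
(C) F⃗ = ma⃗: LHS [L M T^-2], RHS [L M T^-2] ✓ — Force and acceleration are vectors, mass is a scalar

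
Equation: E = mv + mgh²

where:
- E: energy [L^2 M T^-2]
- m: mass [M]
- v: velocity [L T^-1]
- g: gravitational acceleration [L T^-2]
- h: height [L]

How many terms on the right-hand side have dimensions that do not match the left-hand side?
2

LHS E: [L^2 M T^-2]
- mv: [L M T^-1] ✗
- mgh²: [L^3 M T^-2] ✗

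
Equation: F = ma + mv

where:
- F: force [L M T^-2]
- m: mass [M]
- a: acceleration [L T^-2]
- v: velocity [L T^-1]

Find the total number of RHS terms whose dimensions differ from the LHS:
1

LHS F: [L M T^-2]
- ma: [L M T^-2] ✓
- mv: [L M T^-1] ✗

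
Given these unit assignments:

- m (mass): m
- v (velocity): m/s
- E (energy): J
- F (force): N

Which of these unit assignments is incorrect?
m

The variable m (mass) should have units kg, not m.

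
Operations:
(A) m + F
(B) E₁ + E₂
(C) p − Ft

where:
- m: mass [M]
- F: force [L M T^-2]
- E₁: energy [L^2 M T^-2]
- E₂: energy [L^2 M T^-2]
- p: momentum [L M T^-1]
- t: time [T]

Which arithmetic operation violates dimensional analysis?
(A) m + F

(A) m + F: m [M] and F [L M T^-2] — different dimensions cannot be added/subtracted ✗
(B) E₁ + E₂: E₁ [L^2 M T^-2] and E₂ [L^2 M T^-2] — same dimensions ✓
(C) p − Ft: p [L M T^-1] and Ft [L M T^-1] — same dimensions ✓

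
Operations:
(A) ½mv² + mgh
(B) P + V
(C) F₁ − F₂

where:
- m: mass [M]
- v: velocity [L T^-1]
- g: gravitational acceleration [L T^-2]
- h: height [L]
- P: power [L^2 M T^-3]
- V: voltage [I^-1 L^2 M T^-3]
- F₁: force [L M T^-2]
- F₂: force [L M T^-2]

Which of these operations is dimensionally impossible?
(B) P + V

(A) ½mv² + mgh: ½mv² [L^2 M T^-2] and mgh [L^2 M T^-2] — same dimensions ✓
(B) P + V: P [L^2 M T^-3] and V [I^-1 L^2 M T^-3] — different dimensions cannot be added/subtracted ✗
(C) F₁ − F₂: F₁ [L M T^-2] and F₂ [L M T^-2] — same dimensions ✓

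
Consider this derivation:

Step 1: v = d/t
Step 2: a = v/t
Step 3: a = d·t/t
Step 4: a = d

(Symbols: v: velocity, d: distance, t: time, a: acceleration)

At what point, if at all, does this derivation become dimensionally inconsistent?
Step 3

Step 1: v = d/t → LHS [L T^-1], RHS [L T^-1] ✓
Step 2: a = v/t → LHS [L T^-2], RHS [L T^-2] ✓
Step 3: a = d·t/t → LHS [L T^-2], RHS [L] ✗

The first dimensional inconsistency appears in step 3: a = d·t/t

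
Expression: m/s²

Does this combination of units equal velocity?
No

The expression m/s² has dimensions [L T^-2], but velocity has dimensions [L T^-1].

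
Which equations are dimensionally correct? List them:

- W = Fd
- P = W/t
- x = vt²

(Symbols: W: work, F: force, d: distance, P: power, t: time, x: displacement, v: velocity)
Dimensionally correct: W = Fd, P = W/t
Dimensionally incorrect: x = vt²
Ordered (correct first, then incorrect): W = Fd, P = W/t, x = vt²

- W = Fd: LHS [L^2 M T^-2], RHS [L^2 M T^-2] → correct ✓
- P = W/t: LHS [L^2 M T^-3], RHS [L^2 M T^-3] → correct ✓
- x = vt²: LHS [L], RHS [L T] → incorrect ✗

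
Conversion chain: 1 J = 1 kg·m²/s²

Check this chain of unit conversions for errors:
The chain is correct (no errors).

Correct: Joule is defined as kg·m²/s²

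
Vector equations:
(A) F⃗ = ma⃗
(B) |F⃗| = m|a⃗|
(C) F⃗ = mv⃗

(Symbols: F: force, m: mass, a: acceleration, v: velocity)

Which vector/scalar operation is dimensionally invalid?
(C) F⃗ = mv⃗

(A) F⃗ = ma⃗: LHS [L M T^-2], RHS [L M T^-2] ✓ — Force and acceleration are vectors, mass is a scalar
(B) |F⃗| = m|a⃗|: LHS [L M T^-2], RHS [L M T^-2] ✓ — magnitudes of vectors are scalars
(C) F⃗ = mv⃗: LHS [L M T^-2], RHS [L M T^-1] ✗ — mass times velocity is momentum, not force; should be ma⃗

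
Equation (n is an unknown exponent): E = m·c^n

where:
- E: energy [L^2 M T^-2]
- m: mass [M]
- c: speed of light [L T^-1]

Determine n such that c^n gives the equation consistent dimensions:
n = 2

E has dimensions [L^2 M T^-2]; c has dimensions [L T^-1].
The rest of the RHS has dimensions [M], so c^n must supply [L^2 T^-2].
With n = 2: m·c^2 has dimensions [L^2 M T^-2], matching the LHS ✓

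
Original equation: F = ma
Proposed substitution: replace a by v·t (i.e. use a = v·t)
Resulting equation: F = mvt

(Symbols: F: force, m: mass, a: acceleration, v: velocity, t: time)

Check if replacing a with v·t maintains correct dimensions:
No

[a] = [L T^-2] and [v·t] = [L]. These differ, so the substitution replaces a quantity by one of different dimensions and the result F = mvt has LHS [L M T^-2] vs RHS [L M] — inconsistent.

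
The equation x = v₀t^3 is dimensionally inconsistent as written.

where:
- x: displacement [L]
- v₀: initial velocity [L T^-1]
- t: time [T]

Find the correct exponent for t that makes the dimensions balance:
The exponent of t should be 1: x = v₀t

The LHS x has dimensions [L]; t has dimensions [T].
As written, the RHS v₀t^3 (exponent 3 on t) has dimensions [L T^2], which does not match.
With exponent 1, the RHS v₀t has dimensions [L], matching the LHS.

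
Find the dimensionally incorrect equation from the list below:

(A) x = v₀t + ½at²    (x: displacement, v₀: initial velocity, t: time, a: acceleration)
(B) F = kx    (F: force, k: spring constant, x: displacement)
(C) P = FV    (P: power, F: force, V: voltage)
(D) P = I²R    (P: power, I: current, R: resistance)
(C) P = FV

The equation (C) P = FV is dimensionally incorrect.

LHS (P): [L^2 M T^-3]
RHS (FV): [I^-1 L^3 M^2 T^-5] ✗

The dimensions do not match. The other three equations balance.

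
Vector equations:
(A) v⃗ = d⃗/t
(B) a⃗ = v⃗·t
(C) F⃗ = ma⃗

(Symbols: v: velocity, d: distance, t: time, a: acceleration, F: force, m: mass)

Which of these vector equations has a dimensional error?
(B) a⃗ = v⃗·t

(A) v⃗ = d⃗/t: LHS [L T^-1], RHS [L T^-1] ✓ — displacement (vector) divided by time (scalar)
(B) a⃗ = v⃗·t: LHS [L T^-2], RHS [L] ✗ — acceleration is velocity per time; should be v⃗/t
(C) F⃗ = ma⃗: LHS [L M T^-2], RHS [L M T^-2] ✓ — Force and acceleration are vectors, mass is a scalar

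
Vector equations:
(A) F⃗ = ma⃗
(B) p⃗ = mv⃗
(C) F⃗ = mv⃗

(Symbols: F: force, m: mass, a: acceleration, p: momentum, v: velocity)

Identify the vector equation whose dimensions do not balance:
(C) F⃗ = mv⃗

(A) F⃗ = ma⃗: LHS [L M T^-2], RHS [L M T^-2] ✓ — Force and acceleration are vectors, mass is a scalar
(B) p⃗ = mv⃗: LHS [L M T^-1], RHS [L M T^-1] ✓ — mass (scalar) times velocity (vector)
(C) F⃗ = mv⃗: LHS [L M T^-2], RHS [L M T^-1] ✗ — mass times velocity is momentum, not force; should be ma⃗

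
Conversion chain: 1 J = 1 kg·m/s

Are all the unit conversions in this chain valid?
The chain is incorrect (it contains an error).

Incorrect: Joule is kg·m²/s², not kg·m/s (that is momentum)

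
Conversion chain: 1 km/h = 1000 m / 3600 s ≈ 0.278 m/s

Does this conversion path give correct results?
The chain is correct (no errors).

Correct: 1 km = 1000 m, 1 h = 3600 s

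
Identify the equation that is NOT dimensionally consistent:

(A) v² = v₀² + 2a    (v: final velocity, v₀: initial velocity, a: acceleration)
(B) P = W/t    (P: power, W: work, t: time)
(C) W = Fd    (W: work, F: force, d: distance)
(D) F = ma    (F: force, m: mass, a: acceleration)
(A) v² = v₀² + 2a

The equation (A) v² = v₀² + 2a is dimensionally incorrect.

LHS (v²): [L^2 T^-2]
RHS terms:
  - v₀²: [L^2 T^-2] ✓
  - 2a: [L T^-2] ✗ (does not match LHS)

The dimensions do not match. The other three equations balance.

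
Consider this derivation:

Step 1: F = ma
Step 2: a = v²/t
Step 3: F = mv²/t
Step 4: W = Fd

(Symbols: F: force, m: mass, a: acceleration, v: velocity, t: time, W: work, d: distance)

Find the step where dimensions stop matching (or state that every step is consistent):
Step 2

Step 1: F = ma → LHS [L M T^-2], RHS [L M T^-2] ✓
Step 2: a = v²/t → LHS [L T^-2], RHS [L^2 T^-3] ✗

The first dimensional inconsistency appears in step 2: a = v²/t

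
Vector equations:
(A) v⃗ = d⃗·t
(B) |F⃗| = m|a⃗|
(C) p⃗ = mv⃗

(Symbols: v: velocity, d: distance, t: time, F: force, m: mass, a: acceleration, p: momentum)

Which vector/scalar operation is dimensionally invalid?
(A) v⃗ = d⃗·t

(A) v⃗ = d⃗·t: LHS [L T^-1], RHS [L T] ✗ — velocity is displacement per time; should be d⃗/t
(B) |F⃗| = m|a⃗|: LHS [L M T^-2], RHS [L M T^-2] ✓ — magnitudes of vectors are scalars
(C) p⃗ = mv⃗: LHS [L M T^-1], RHS [L M T^-1] ✓ — mass (scalar) times velocity (vector)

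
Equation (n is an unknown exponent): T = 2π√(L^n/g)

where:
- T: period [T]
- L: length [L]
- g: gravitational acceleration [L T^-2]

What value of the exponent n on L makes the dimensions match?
n = 1

T has dimensions [T]; L has dimensions [L].
With n = 1: 2π√(L^1/g) has dimensions [T], matching the LHS ✓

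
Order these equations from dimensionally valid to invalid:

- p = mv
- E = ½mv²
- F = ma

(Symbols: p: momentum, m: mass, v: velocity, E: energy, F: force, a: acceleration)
Dimensionally correct: p = mv, E = ½mv², F = ma
Dimensionally incorrect: none
Ordered (correct first, then incorrect): p = mv, E = ½mv², F = ma

- p = mv: LHS [L M T^-1], RHS [L M T^-1] → correct ✓
- E = ½mv²: LHS [L^2 M T^-2], RHS [L^2 M T^-2] → correct ✓
- F = ma: LHS [L M T^-2], RHS [L M T^-2] → correct ✓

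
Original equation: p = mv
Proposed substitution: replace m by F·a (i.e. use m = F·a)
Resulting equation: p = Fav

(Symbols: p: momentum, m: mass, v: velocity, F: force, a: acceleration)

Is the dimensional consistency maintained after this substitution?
No

[m] = [M] and [F·a] = [L^2 M T^-4]. These differ, so the substitution replaces a quantity by one of different dimensions and the result p = Fav has LHS [L M T^-1] vs RHS [L^3 M T^-5] — inconsistent.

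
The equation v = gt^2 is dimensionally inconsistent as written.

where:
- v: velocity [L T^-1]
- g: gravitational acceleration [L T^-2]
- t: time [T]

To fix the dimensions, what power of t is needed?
The exponent of t should be 1: v = gt

The LHS v has dimensions [L T^-1]; t has dimensions [T].
As written, the RHS gt^2 (exponent 2 on t) has dimensions [L], which does not match.
With exponent 1, the RHS gt has dimensions [L T^-1], matching the LHS.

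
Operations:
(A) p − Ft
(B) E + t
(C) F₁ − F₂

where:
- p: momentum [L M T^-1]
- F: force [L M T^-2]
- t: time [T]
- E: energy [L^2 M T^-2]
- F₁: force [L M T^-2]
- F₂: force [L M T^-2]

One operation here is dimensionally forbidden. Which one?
(B) E + t

(A) p − Ft: p [L M T^-1] and Ft [L M T^-1] — same dimensions ✓
(B) E + t: E [L^2 M T^-2] and t [T] — different dimensions cannot be added/subtracted ✗
(C) F₁ − F₂: F₁ [L M T^-2] and F₂ [L M T^-2] — same dimensions ✓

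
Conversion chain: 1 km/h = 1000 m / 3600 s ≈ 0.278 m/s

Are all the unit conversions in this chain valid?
The chain is correct (no errors).

Correct: 1 km = 1000 m, 1 h = 3600 s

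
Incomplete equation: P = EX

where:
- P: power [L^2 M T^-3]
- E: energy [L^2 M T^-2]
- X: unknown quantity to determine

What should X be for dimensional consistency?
X = f (inverse time / frequency (1/t)), dimensions [T^-1]

P has dimensions [L^2 M T^-3]; the rest of the RHS (E) has dimensions [L^2 M T^-2].
So X must have dimensions [T^-1] — X = f (inverse time / frequency (1/t)).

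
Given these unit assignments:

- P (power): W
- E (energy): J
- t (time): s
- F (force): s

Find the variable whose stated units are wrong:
F

The variable F (force) should have units N, not s.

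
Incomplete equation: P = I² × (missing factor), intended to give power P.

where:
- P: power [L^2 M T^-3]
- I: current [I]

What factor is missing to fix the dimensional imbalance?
R (resistance), dimensions [I^-2 L^2 M T^-3]

P has dimensions [L^2 M T^-3] and I² has dimensions [I^2].
The missing factor must have dimensions [L^2 M T^-3] / [I^2] = [I^-2 L^2 M T^-3], i.e. resistance (R).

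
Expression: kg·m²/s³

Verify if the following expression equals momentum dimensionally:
No

The expression kg·m²/s³ has dimensions [L^2 M T^-3], but momentum has dimensions [L M T^-1].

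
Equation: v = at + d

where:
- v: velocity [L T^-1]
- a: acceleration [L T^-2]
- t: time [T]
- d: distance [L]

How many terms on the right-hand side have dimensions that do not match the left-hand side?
1

LHS v: [L T^-1]
- at: [L T^-1] ✓
- d: [L] ✗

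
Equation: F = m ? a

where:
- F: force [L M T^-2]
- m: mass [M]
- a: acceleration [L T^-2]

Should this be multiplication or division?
multiplication (×): F = m × a

F [L M T^-2]; m [M]; a [L T^-2].
m × a → [L M T^-2] ✓
m ÷ a → [L^-1 M T^2] ✗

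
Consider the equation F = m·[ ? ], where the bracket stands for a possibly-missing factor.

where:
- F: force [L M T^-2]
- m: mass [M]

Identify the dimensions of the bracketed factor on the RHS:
[L T^-2] — acceleration (e.g. a)

F has dimensions [L M T^-2]; m has dimensions [M].
The bracketed factor must supply [L M T^-2] / [M] = [L T^-2].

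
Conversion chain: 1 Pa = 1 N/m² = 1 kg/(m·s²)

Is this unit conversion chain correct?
The chain is correct (no errors).

Correct: Pascal is Newton per square meter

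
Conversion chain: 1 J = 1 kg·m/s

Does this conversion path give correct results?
The chain is incorrect (it contains an error).

Incorrect: Joule is kg·m²/s², not kg·m/s (that is momentum)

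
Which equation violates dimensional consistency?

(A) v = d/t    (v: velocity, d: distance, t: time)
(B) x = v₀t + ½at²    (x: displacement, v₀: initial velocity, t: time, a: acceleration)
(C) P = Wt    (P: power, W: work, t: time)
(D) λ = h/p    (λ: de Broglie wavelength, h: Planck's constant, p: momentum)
(C) P = Wt

The equation (C) P = Wt is dimensionally incorrect.

LHS (P): [L^2 M T^-3]
RHS (Wt): [L^2 M T^-1] ✗

The dimensions do not match. The other three equations balance.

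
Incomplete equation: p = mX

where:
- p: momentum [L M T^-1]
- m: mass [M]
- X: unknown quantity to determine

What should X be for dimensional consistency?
X = v (velocity), dimensions [L T^-1]

p has dimensions [L M T^-1]; the rest of the RHS (m) has dimensions [M].
So X must have dimensions [L T^-1] — X = v (velocity).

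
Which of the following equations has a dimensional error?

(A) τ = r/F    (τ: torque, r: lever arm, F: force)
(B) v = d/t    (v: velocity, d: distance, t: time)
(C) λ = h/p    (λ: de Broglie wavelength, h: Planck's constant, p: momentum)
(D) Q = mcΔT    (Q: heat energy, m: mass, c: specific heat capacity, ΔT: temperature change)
(A) τ = r/F

The equation (A) τ = r/F is dimensionally incorrect.

LHS (τ): [L^2 M T^-2]
RHS (r/F): [M^-1 T^2] ✗

The dimensions do not match. The other three equations balance.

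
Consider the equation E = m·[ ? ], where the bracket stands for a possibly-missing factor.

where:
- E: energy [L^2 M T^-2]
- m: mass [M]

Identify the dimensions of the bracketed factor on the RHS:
[L^2 T^-2] — velocity squared (e.g. v²)

E has dimensions [L^2 M T^-2]; m has dimensions [M].
The bracketed factor must supply [L^2 M T^-2] / [M] = [L^2 T^-2].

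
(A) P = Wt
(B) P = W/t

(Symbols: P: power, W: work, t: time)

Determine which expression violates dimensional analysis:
(A)

(A) P = Wt: LHS [L^2 M T^-3], RHS [L^2 M T^-1] ✗
(B) P = W/t: LHS [L^2 M T^-3], RHS [L^2 M T^-3] ✓

Expression (A) P = Wt is dimensionally incorrect.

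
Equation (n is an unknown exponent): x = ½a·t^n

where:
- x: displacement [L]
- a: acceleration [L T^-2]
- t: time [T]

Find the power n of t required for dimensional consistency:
n = 2

x has dimensions [L]; t has dimensions [T].
The rest of the RHS has dimensions [L T^-2], so t^n must supply [T^2].
With n = 2: ½a·t^2 has dimensions [L], matching the LHS ✓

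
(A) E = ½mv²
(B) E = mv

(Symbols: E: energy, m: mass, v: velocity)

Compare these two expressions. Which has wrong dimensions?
(B)

(A) E = ½mv²: LHS [L^2 M T^-2], RHS [L^2 M T^-2] ✓
(B) E = mv: LHS [L^2 M T^-2], RHS [L M T^-1] ✗

Expression (B) E = mv is dimensionally incorrect.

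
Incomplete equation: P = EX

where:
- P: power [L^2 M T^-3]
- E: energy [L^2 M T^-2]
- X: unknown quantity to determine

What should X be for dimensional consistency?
X = f (inverse time / frequency (1/t)), dimensions [T^-1]

P has dimensions [L^2 M T^-3]; the rest of the RHS (E) has dimensions [L^2 M T^-2].
So X must have dimensions [T^-1] — X = f (inverse time / frequency (1/t)).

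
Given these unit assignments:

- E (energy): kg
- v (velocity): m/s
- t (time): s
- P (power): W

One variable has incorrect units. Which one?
E

The variable E (energy) should have units J, not kg.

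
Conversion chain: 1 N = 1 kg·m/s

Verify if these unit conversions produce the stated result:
The chain is incorrect (it contains an error).

Incorrect: Newton is kg·m/s², not kg·m/s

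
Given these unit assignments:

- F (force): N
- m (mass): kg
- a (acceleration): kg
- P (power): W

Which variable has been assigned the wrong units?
a

The variable a (acceleration) should have units m/s², not kg.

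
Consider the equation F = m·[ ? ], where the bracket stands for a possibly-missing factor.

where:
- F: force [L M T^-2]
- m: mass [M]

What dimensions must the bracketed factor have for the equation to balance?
[L T^-2] — acceleration (e.g. a)

F has dimensions [L M T^-2]; m has dimensions [M].
The bracketed factor must supply [L M T^-2] / [M] = [L T^-2].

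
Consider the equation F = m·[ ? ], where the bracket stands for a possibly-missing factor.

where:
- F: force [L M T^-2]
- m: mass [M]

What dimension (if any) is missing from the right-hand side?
[L T^-2] — acceleration (e.g. a)

F has dimensions [L M T^-2]; m has dimensions [M].
The bracketed factor must supply [L M T^-2] / [M] = [L T^-2].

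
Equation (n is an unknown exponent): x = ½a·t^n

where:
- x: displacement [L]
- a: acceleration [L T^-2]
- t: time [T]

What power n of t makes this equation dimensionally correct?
n = 2

x has dimensions [L]; t has dimensions [T].
The rest of the RHS has dimensions [L T^-2], so t^n must supply [T^2].
With n = 2: ½a·t^2 has dimensions [L], matching the LHS ✓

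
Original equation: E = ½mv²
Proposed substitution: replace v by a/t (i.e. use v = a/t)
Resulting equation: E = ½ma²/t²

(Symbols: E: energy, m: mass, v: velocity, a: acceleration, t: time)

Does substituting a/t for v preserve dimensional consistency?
No

[v] = [L T^-1] and [a/t] = [L T^-3]. These differ, so the substitution replaces a quantity by one of different dimensions and the result E = ½ma²/t² has LHS [L^2 M T^-2] vs RHS [L^2 M T^-6] — inconsistent.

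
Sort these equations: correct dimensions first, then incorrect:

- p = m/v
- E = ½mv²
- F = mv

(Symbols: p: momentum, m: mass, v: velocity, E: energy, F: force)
Dimensionally correct: E = ½mv²
Dimensionally incorrect: p = m/v, F = mv
Ordered (correct first, then incorrect): E = ½mv², p = m/v, F = mv

- p = m/v: LHS [L M T^-1], RHS [L^-1 M T] → incorrect ✗
- E = ½mv²: LHS [L^2 M T^-2], RHS [L^2 M T^-2] → correct ✓
- F = mv: LHS [L M T^-2], RHS [L M T^-1] → incorrect ✗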